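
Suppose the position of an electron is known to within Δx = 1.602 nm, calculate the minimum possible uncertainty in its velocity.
36.132 km/s

Using the Heisenberg uncertainty principle and Δp = mΔv:
ΔxΔp ≥ ℏ/2
Δx(mΔv) ≥ ℏ/2

The minimum uncertainty in velocity is:
Δv_min = ℏ/(2mΔx)
Δv_min = (1.055e-34 J·s) / (2 × 9.109e-31 kg × 1.602e-09 m)
Δv_min = 3.613e+04 m/s = 36.132 km/s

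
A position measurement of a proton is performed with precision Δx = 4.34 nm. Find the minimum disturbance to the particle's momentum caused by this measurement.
1.215 × 10^-26 kg·m/s

The uncertainty principle implies that measuring position disturbs momentum:
ΔxΔp ≥ ℏ/2

When we measure position with precision Δx, we necessarily introduce a momentum uncertainty:
Δp ≥ ℏ/(2Δx)
Δp_min = (1.055e-34 J·s) / (2 × 4.340e-09 m)
Δp_min = 1.215e-26 kg·m/s

The more precisely we measure position, the greater the momentum disturbance.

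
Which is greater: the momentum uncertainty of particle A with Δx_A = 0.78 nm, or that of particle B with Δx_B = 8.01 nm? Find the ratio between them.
Particle A has the larger minimum momentum uncertainty, by a factor of 10.27.

For each particle, the minimum momentum uncertainty is Δp_min = ℏ/(2Δx):

Particle A: Δp_A = ℏ/(2×7.800e-10 m) = 6.760e-26 kg·m/s
Particle B: Δp_B = ℏ/(2×8.010e-09 m) = 6.583e-27 kg·m/s

Ratio: Δp_A/Δp_B = 10.27

Since Δp_min ∝ 1/Δx, the particle with smaller position uncertainty (A) has larger momentum uncertainty.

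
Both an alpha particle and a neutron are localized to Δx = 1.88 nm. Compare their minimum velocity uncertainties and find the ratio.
The neutron has the larger minimum velocity uncertainty, by a ratio of 4.0.

For both particles, Δp_min = ℏ/(2Δx) = 2.805e-26 kg·m/s (same for both).

The velocity uncertainty is Δv = Δp/m:
- alpha particle: Δv = 2.805e-26 / 6.645e-27 = 4.221e+00 m/s = 4.221 m/s
- neutron: Δv = 2.805e-26 / 1.675e-27 = 1.675e+01 m/s = 16.745 m/s

Ratio: 1.675e+01 / 4.221e+00 = 4.0

The lighter particle has larger velocity uncertainty because Δv ∝ 1/m.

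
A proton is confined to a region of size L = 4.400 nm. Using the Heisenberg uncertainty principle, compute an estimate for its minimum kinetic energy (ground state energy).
267.947 neV

Using the uncertainty principle to estimate ground state energy:

1. The position uncertainty is approximately the confinement size:
   Δx ≈ L = 4.400e-09 m

2. From ΔxΔp ≥ ℏ/2, the minimum momentum uncertainty is:
   Δp ≈ ℏ/(2L) = 1.198e-26 kg·m/s

3. The kinetic energy is approximately:
   KE ≈ (Δp)²/(2m) = (1.198e-26)²/(2 × 1.673e-27 kg)
   KE ≈ 4.293e-26 J = 267.947 neV

This is an order-of-magnitude estimate of the ground state energy.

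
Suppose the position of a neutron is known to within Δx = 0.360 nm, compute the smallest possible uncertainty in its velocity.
87.448 m/s

Using the Heisenberg uncertainty principle and Δp = mΔv:
ΔxΔp ≥ ℏ/2
Δx(mΔv) ≥ ℏ/2

The minimum uncertainty in velocity is:
Δv_min = ℏ/(2mΔx)
Δv_min = (1.055e-34 J·s) / (2 × 1.675e-27 kg × 3.600e-10 m)
Δv_min = 8.745e+01 m/s = 87.448 m/s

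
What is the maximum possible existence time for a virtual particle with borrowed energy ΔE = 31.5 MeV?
10.448 ys

Using the energy-time uncertainty principle:
ΔEΔt ≥ ℏ/2

For a virtual particle borrowing energy ΔE, the maximum lifetime is:
Δt_max = ℏ/(2ΔE)

Converting energy:
ΔE = 31.5 MeV = 5.047e-12 J

Δt_max = (1.055e-34 J·s) / (2 × 5.047e-12 J)
Δt_max = 1.045e-23 s = 10.448 ys

Virtual particles with higher borrowed energy exist for shorter times.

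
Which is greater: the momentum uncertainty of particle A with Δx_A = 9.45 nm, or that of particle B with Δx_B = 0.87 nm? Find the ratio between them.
Particle B has the larger minimum momentum uncertainty, by a factor of 10.86.

For each particle, the minimum momentum uncertainty is Δp_min = ℏ/(2Δx):

Particle A: Δp_A = ℏ/(2×9.450e-09 m) = 5.580e-27 kg·m/s
Particle B: Δp_B = ℏ/(2×8.700e-10 m) = 6.061e-26 kg·m/s

Ratio: Δp_B/Δp_A = 10.86

Since Δp_min ∝ 1/Δx, the particle with smaller position uncertainty (B) has larger momentum uncertainty.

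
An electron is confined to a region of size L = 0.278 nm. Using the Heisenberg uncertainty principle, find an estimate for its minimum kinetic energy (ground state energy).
123.246 meV

Using the uncertainty principle to estimate ground state energy:

1. The position uncertainty is approximately the confinement size:
   Δx ≈ L = 2.780e-10 m

2. From ΔxΔp ≥ ℏ/2, the minimum momentum uncertainty is:
   Δp ≈ ℏ/(2L) = 1.897e-25 kg·m/s

3. The kinetic energy is approximately:
   KE ≈ (Δp)²/(2m) = (1.897e-25)²/(2 × 9.109e-31 kg)
   KE ≈ 1.975e-20 J = 123.246 meV

This is an order-of-magnitude estimate of the ground state energy.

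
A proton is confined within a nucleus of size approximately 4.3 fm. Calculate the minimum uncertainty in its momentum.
1.226 × 10^-20 kg·m/s

Using the Heisenberg uncertainty principle:
ΔxΔp ≥ ℏ/2

With Δx ≈ L = 4.300e-15 m (the confinement size):
Δp_min = ℏ/(2Δx)
Δp_min = (1.055e-34 J·s) / (2 × 4.300e-15 m)
Δp_min = 1.226e-20 kg·m/s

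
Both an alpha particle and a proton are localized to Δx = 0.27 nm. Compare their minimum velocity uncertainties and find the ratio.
The proton has the larger minimum velocity uncertainty, by a ratio of 4.0.

For both particles, Δp_min = ℏ/(2Δx) = 1.953e-25 kg·m/s (same for both).

The velocity uncertainty is Δv = Δp/m:
- alpha particle: Δv = 1.953e-25 / 6.645e-27 = 2.939e+01 m/s = 29.391 m/s
- proton: Δv = 1.953e-25 / 1.673e-27 = 1.168e+02 m/s = 116.757 m/s

Ratio: 1.168e+02 / 2.939e+01 = 4.0

The lighter particle has larger velocity uncertainty because Δv ∝ 1/m.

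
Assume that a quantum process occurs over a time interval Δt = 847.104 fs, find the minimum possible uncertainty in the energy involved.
388.507 μeV

Using the energy-time uncertainty principle:
ΔEΔt ≥ ℏ/2

The minimum uncertainty in energy is:
ΔE_min = ℏ/(2Δt)
ΔE_min = (1.055e-34 J·s) / (2 × 8.471e-13 s)
ΔE_min = 6.225e-23 J = 388.507 μeV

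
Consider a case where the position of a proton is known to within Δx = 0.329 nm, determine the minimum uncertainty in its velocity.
95.819 m/s

Using the Heisenberg uncertainty principle and Δp = mΔv:
ΔxΔp ≥ ℏ/2
Δx(mΔv) ≥ ℏ/2

The minimum uncertainty in velocity is:
Δv_min = ℏ/(2mΔx)
Δv_min = (1.055e-34 J·s) / (2 × 1.673e-27 kg × 3.290e-10 m)
Δv_min = 9.582e+01 m/s = 95.819 m/s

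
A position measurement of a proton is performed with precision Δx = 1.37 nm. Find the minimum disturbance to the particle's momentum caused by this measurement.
3.849 × 10^-26 kg·m/s

The uncertainty principle implies that measuring position disturbs momentum:
ΔxΔp ≥ ℏ/2

When we measure position with precision Δx, we necessarily introduce a momentum uncertainty:
Δp ≥ ℏ/(2Δx)
Δp_min = (1.055e-34 J·s) / (2 × 1.370e-09 m)
Δp_min = 3.849e-26 kg·m/s

The more precisely we measure position, the greater the momentum disturbance.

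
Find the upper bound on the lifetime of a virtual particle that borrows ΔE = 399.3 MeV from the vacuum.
8.242 × 10^-25 s

Using the energy-time uncertainty principle:
ΔEΔt ≥ ℏ/2

For a virtual particle borrowing energy ΔE, the maximum lifetime is:
Δt_max = ℏ/(2ΔE)

Converting energy:
ΔE = 399.3 MeV = 6.397e-11 J

Δt_max = (1.055e-34 J·s) / (2 × 6.397e-11 J)
Δt_max = 8.242e-25 s = 8.242 × 10^-25 s

Virtual particles with higher borrowed energy exist for shorter times.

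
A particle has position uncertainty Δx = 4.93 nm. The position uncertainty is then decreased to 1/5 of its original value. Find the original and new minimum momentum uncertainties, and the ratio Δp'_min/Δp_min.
Original Δp_min = 1.070 × 10^-26 kg·m/s; new Δp'_min = 5.348 × 10^-26 kg·m/s; ratio Δp'_min/Δp_min = 5.

From the uncertainty principle ΔxΔp ≥ ℏ/2, the minimum momentum uncertainty is Δp_min = ℏ/(2Δx).

Original (Δx = 4.93 nm = 4.930e-09 m):
Δp_min = (1.055e-34 J·s)/(2 × 4.930e-09 m) = 1.070e-26 kg·m/s

When Δx → (1/5)Δx:
Δp'_min = ℏ/(2 × (1/5)Δx) = 5 × ℏ/(2Δx) = 5 × Δp_min
Δp'_min = 5 × 1.070e-26 kg·m/s = 5.348e-26 kg·m/s

Since Δp_min ∝ 1/Δx, when Δx is decreased to 1/5 of its original value, Δp_min increases to 5 times its original value.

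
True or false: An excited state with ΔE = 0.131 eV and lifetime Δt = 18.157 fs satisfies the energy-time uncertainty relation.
Yes, it satisfies the uncertainty relation.

Calculate the product ΔEΔt:
ΔE = 0.131 eV = 2.099e-20 J
ΔEΔt = (2.099e-20 J) × (1.816e-14 s)
ΔEΔt = 3.811e-34 J·s

Compare to the minimum allowed value ℏ/2:
ℏ/2 = 5.273e-35 J·s

Since ΔEΔt = 3.811e-34 J·s ≥ 5.273e-35 J·s = ℏ/2,
this satisfies the uncertainty relation.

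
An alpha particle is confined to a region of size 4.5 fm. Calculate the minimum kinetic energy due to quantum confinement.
64.484 keV

Using the uncertainty principle:

1. Position uncertainty: Δx ≈ 4.500e-15 m
2. Minimum momentum uncertainty: Δp = ℏ/(2Δx) = 1.172e-20 kg·m/s
3. Minimum kinetic energy:
   KE = (Δp)²/(2m) = (1.172e-20)²/(2 × 6.645e-27 kg)
   KE = 1.033e-14 J = 64.484 keV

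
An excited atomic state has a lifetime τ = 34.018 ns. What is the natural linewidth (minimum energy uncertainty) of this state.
9.674 neV

Using the energy-time uncertainty principle:
ΔEΔt ≥ ℏ/2

The lifetime τ represents the time uncertainty Δt.
The natural linewidth (minimum energy uncertainty) is:

ΔE = ℏ/(2τ)
ΔE = (1.055e-34 J·s) / (2 × 3.402e-08 s)
ΔE = 1.550e-27 J = 9.674 neV

This natural linewidth limits the precision of spectroscopic measurements.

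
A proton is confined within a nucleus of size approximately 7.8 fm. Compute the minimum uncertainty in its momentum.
6.760 × 10^-21 kg·m/s

Using the Heisenberg uncertainty principle:
ΔxΔp ≥ ℏ/2

With Δx ≈ L = 7.800e-15 m (the confinement size):
Δp_min = ℏ/(2Δx)
Δp_min = (1.055e-34 J·s) / (2 × 7.800e-15 m)
Δp_min = 6.760e-21 kg·m/s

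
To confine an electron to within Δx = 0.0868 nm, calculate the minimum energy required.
1.264 eV

Localizing a particle requires giving it sufficient momentum uncertainty:

1. From uncertainty principle: Δp ≥ ℏ/(2Δx)
   Δp_min = (1.055e-34 J·s) / (2 × 8.680e-11 m)
   Δp_min = 6.075e-25 kg·m/s

2. This momentum uncertainty corresponds to kinetic energy:
   KE ≈ (Δp)²/(2m) = (6.075e-25)²/(2 × 9.109e-31 kg)
   KE = 2.026e-19 J = 1.264 eV

Tighter localization requires more energy.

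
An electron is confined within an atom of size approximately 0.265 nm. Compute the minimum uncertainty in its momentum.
1.990 × 10^-25 kg·m/s

Using the Heisenberg uncertainty principle:
ΔxΔp ≥ ℏ/2

With Δx ≈ L = 2.650e-10 m (the confinement size):
Δp_min = ℏ/(2Δx)
Δp_min = (1.055e-34 J·s) / (2 × 2.650e-10 m)
Δp_min = 1.990e-25 kg·m/s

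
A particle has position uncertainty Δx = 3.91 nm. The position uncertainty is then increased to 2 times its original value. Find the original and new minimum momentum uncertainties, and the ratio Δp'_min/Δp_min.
Original Δp_min = 1.349 × 10^-26 kg·m/s; new Δp'_min = 6.743 × 10^-27 kg·m/s; ratio Δp'_min/Δp_min = 1/2.

From the uncertainty principle ΔxΔp ≥ ℏ/2, the minimum momentum uncertainty is Δp_min = ℏ/(2Δx).

Original (Δx = 3.91 nm = 3.910e-09 m):
Δp_min = (1.055e-34 J·s)/(2 × 3.910e-09 m) = 1.349e-26 kg·m/s

When Δx → 2Δx:
Δp'_min = ℏ/(2 × 2Δx) = (1/2) × ℏ/(2Δx) = (1/2) × Δp_min
Δp'_min = 1/2 × 1.349e-26 kg·m/s = 6.743e-27 kg·m/s

Since Δp_min ∝ 1/Δx, when Δx is increased to 2 times its original value, Δp_min decreases to 1/2 of its original value.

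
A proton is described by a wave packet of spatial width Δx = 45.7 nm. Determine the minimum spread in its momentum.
1.154 × 10^-27 kg·m/s

For a wave packet, the spatial width Δx and momentum spread Δp are related by the uncertainty principle:
ΔxΔp ≥ ℏ/2

The minimum momentum spread is:
Δp_min = ℏ/(2Δx)
Δp_min = (1.055e-34 J·s) / (2 × 4.570e-08 m)
Δp_min = 1.154e-27 kg·m/s

A wave packet cannot have both a well-defined position and well-defined momentum.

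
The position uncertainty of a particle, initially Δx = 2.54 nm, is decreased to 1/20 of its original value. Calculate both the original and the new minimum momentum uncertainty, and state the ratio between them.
Original Δp_min = 2.076 × 10^-26 kg·m/s; new Δp'_min = 4.152 × 10^-25 kg·m/s; ratio Δp'_min/Δp_min = 20.

From the uncertainty principle ΔxΔp ≥ ℏ/2, the minimum momentum uncertainty is Δp_min = ℏ/(2Δx).

Original (Δx = 2.54 nm = 2.540e-09 m):
Δp_min = (1.055e-34 J·s)/(2 × 2.540e-09 m) = 2.076e-26 kg·m/s

When Δx → (1/20)Δx:
Δp'_min = ℏ/(2 × (1/20)Δx) = 20 × ℏ/(2Δx) = 20 × Δp_min
Δp'_min = 20 × 2.076e-26 kg·m/s = 4.152e-25 kg·m/s

Since Δp_min ∝ 1/Δx, when Δx is decreased to 1/20 of its original value, Δp_min increases to 20 times its original value.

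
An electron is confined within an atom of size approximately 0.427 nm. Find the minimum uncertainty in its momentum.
1.235 × 10^-25 kg·m/s

Using the Heisenberg uncertainty principle:
ΔxΔp ≥ ℏ/2

With Δx ≈ L = 4.270e-10 m (the confinement size):
Δp_min = ℏ/(2Δx)
Δp_min = (1.055e-34 J·s) / (2 × 4.270e-10 m)
Δp_min = 1.235e-25 kg·m/s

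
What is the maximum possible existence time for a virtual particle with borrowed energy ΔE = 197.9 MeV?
1.663 ys

Using the energy-time uncertainty principle:
ΔEΔt ≥ ℏ/2

For a virtual particle borrowing energy ΔE, the maximum lifetime is:
Δt_max = ℏ/(2ΔE)

Converting energy:
ΔE = 197.9 MeV = 3.171e-11 J

Δt_max = (1.055e-34 J·s) / (2 × 3.171e-11 J)
Δt_max = 1.663e-24 s = 1.663 ys

Virtual particles with higher borrowed energy exist for shorter times.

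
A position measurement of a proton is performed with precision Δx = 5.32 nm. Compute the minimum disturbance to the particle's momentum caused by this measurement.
9.911 × 10^-27 kg·m/s

The uncertainty principle implies that measuring position disturbs momentum:
ΔxΔp ≥ ℏ/2

When we measure position with precision Δx, we necessarily introduce a momentum uncertainty:
Δp ≥ ℏ/(2Δx)
Δp_min = (1.055e-34 J·s) / (2 × 5.320e-09 m)
Δp_min = 9.911e-27 kg·m/s

The more precisely we measure position, the greater the momentum disturbance.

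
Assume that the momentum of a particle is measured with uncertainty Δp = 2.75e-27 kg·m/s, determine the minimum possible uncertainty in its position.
19.174 nm

Using the Heisenberg uncertainty principle:
ΔxΔp ≥ ℏ/2

The minimum uncertainty in position is:
Δx_min = ℏ/(2Δp)
Δx_min = (1.055e-34 J·s) / (2 × 2.750e-27 kg·m/s)
Δx_min = 1.917e-08 m = 19.174 nm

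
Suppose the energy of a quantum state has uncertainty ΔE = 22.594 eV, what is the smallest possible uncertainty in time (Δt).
14.566 as

Using the energy-time uncertainty principle:
ΔEΔt ≥ ℏ/2

The minimum uncertainty in time is:
Δt_min = ℏ/(2ΔE)
Δt_min = (1.055e-34 J·s) / (2 × 3.620e-18 J)
Δt_min = 1.457e-17 s = 14.566 as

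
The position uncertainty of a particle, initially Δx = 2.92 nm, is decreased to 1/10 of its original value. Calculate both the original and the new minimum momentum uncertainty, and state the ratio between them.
Original Δp_min = 1.806 × 10^-26 kg·m/s; new Δp'_min = 1.806 × 10^-25 kg·m/s; ratio Δp'_min/Δp_min = 10.

From the uncertainty principle ΔxΔp ≥ ℏ/2, the minimum momentum uncertainty is Δp_min = ℏ/(2Δx).

Original (Δx = 2.92 nm = 2.920e-09 m):
Δp_min = (1.055e-34 J·s)/(2 × 2.920e-09 m) = 1.806e-26 kg·m/s

When Δx → (1/10)Δx:
Δp'_min = ℏ/(2 × (1/10)Δx) = 10 × ℏ/(2Δx) = 10 × Δp_min
Δp'_min = 10 × 1.806e-26 kg·m/s = 1.806e-25 kg·m/s

Since Δp_min ∝ 1/Δx, when Δx is decreased to 1/10 of its original value, Δp_min increases to 10 times its original value.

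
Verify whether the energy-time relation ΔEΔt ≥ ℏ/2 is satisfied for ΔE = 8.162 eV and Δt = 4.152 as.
No, it violates the uncertainty relation.

Calculate the product ΔEΔt:
ΔE = 8.162 eV = 1.308e-18 J
ΔEΔt = (1.308e-18 J) × (4.152e-18 s)
ΔEΔt = 5.430e-36 J·s

Compare to the minimum allowed value ℏ/2:
ℏ/2 = 5.273e-35 J·s

Since ΔEΔt = 5.430e-36 J·s < 5.273e-35 J·s = ℏ/2,
this violates the uncertainty relation.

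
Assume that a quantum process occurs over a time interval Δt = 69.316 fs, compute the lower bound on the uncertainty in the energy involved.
4.748 meV

Using the energy-time uncertainty principle:
ΔEΔt ≥ ℏ/2

The minimum uncertainty in energy is:
ΔE_min = ℏ/(2Δt)
ΔE_min = (1.055e-34 J·s) / (2 × 6.932e-14 s)
ΔE_min = 7.607e-22 J = 4.748 meV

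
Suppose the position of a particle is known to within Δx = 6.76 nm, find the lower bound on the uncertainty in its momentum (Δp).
7.800 × 10^-27 kg·m/s

Using the Heisenberg uncertainty principle:
ΔxΔp ≥ ℏ/2

The minimum uncertainty in momentum is:
Δp_min = ℏ/(2Δx)
Δp_min = (1.055e-34 J·s) / (2 × 6.760e-09 m)
Δp_min = 7.800e-27 kg·m/s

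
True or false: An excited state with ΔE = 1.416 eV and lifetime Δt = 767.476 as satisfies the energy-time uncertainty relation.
Yes, it satisfies the uncertainty relation.

Calculate the product ΔEΔt:
ΔE = 1.416 eV = 2.269e-19 J
ΔEΔt = (2.269e-19 J) × (7.675e-16 s)
ΔEΔt = 1.741e-34 J·s

Compare to the minimum allowed value ℏ/2:
ℏ/2 = 5.273e-35 J·s

Since ΔEΔt = 1.741e-34 J·s ≥ 5.273e-35 J·s = ℏ/2,
this satisfies the uncertainty relation.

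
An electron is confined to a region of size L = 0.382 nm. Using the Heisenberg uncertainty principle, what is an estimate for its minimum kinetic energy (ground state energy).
65.273 meV

Using the uncertainty principle to estimate ground state energy:

1. The position uncertainty is approximately the confinement size:
   Δx ≈ L = 3.820e-10 m

2. From ΔxΔp ≥ ℏ/2, the minimum momentum uncertainty is:
   Δp ≈ ℏ/(2L) = 1.380e-25 kg·m/s

3. The kinetic energy is approximately:
   KE ≈ (Δp)²/(2m) = (1.380e-25)²/(2 × 9.109e-31 kg)
   KE ≈ 1.046e-20 J = 65.273 meV

This is an order-of-magnitude estimate of the ground state energy.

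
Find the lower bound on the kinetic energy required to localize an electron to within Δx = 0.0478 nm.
4.169 eV

Localizing a particle requires giving it sufficient momentum uncertainty:

1. From uncertainty principle: Δp ≥ ℏ/(2Δx)
   Δp_min = (1.055e-34 J·s) / (2 × 4.780e-11 m)
   Δp_min = 1.103e-24 kg·m/s

2. This momentum uncertainty corresponds to kinetic energy:
   KE ≈ (Δp)²/(2m) = (1.103e-24)²/(2 × 9.109e-31 kg)
   KE = 6.679e-19 J = 4.169 eV

Tighter localization requires more energy.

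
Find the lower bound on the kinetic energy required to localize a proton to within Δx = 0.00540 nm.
177.896 meV

Localizing a particle requires giving it sufficient momentum uncertainty:

1. From uncertainty principle: Δp ≥ ℏ/(2Δx)
   Δp_min = (1.055e-34 J·s) / (2 × 5.400e-12 m)
   Δp_min = 9.765e-24 kg·m/s

2. This momentum uncertainty corresponds to kinetic energy:
   KE ≈ (Δp)²/(2m) = (9.765e-24)²/(2 × 1.673e-27 kg)
   KE = 2.850e-20 J = 177.896 meV

Tighter localization requires more energy.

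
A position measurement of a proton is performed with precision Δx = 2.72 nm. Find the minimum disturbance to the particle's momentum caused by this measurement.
1.939 × 10^-26 kg·m/s

The uncertainty principle implies that measuring position disturbs momentum:
ΔxΔp ≥ ℏ/2

When we measure position with precision Δx, we necessarily introduce a momentum uncertainty:
Δp ≥ ℏ/(2Δx)
Δp_min = (1.055e-34 J·s) / (2 × 2.720e-09 m)
Δp_min = 1.939e-26 kg·m/s

The more precisely we measure position, the greater the momentum disturbance.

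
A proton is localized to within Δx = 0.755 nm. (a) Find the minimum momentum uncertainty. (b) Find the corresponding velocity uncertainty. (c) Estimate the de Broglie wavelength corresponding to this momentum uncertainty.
(a) Δp_min = 6.984 × 10^-26 kg·m/s
(b) Δv_min = 41.754 m/s
(c) λ_dB = 9.488 nm

Step-by-step:

(a) From the uncertainty principle:
Δp_min = ℏ/(2Δx) = (1.055e-34 J·s)/(2 × 7.550e-10 m) = 6.984e-26 kg·m/s

(b) The velocity uncertainty:
Δv = Δp/m = (6.984e-26 kg·m/s)/(1.673e-27 kg) = 4.175e+01 m/s = 41.754 m/s

(c) The de Broglie wavelength for this momentum:
λ = h/p = (6.626e-34 J·s)/(6.984e-26 kg·m/s) = 9.488e-09 m = 9.488 nm

Note: The de Broglie wavelength is comparable to the localization size, as expected from wave-particle duality.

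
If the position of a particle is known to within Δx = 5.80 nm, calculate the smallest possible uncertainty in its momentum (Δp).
9.091 × 10^-27 kg·m/s

Using the Heisenberg uncertainty principle:
ΔxΔp ≥ ℏ/2

The minimum uncertainty in momentum is:
Δp_min = ℏ/(2Δx)
Δp_min = (1.055e-34 J·s) / (2 × 5.800e-09 m)
Δp_min = 9.091e-27 kg·m/s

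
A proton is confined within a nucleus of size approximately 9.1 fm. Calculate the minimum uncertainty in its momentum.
5.794 × 10^-21 kg·m/s

Using the Heisenberg uncertainty principle:
ΔxΔp ≥ ℏ/2

With Δx ≈ L = 9.100e-15 m (the confinement size):
Δp_min = ℏ/(2Δx)
Δp_min = (1.055e-34 J·s) / (2 × 9.100e-15 m)
Δp_min = 5.794e-21 kg·m/s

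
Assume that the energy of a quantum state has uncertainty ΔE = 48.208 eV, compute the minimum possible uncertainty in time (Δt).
6.827 as

Using the energy-time uncertainty principle:
ΔEΔt ≥ ℏ/2

The minimum uncertainty in time is:
Δt_min = ℏ/(2ΔE)
Δt_min = (1.055e-34 J·s) / (2 × 7.724e-18 J)
Δt_min = 6.827e-18 s = 6.827 as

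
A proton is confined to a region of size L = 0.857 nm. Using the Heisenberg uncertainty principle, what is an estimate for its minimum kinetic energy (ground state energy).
7.063 μeV

Using the uncertainty principle to estimate ground state energy:

1. The position uncertainty is approximately the confinement size:
   Δx ≈ L = 8.570e-10 m

2. From ΔxΔp ≥ ℏ/2, the minimum momentum uncertainty is:
   Δp ≈ ℏ/(2L) = 6.153e-26 kg·m/s

3. The kinetic energy is approximately:
   KE ≈ (Δp)²/(2m) = (6.153e-26)²/(2 × 1.673e-27 kg)
   KE ≈ 1.132e-24 J = 7.063 μeV

This is an order-of-magnitude estimate of the ground state energy.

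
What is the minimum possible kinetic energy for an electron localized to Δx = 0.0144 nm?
45.934 eV

Localizing a particle requires giving it sufficient momentum uncertainty:

1. From uncertainty principle: Δp ≥ ℏ/(2Δx)
   Δp_min = (1.055e-34 J·s) / (2 × 1.440e-11 m)
   Δp_min = 3.662e-24 kg·m/s

2. This momentum uncertainty corresponds to kinetic energy:
   KE ≈ (Δp)²/(2m) = (3.662e-24)²/(2 × 9.109e-31 kg)
   KE = 7.360e-18 J = 45.934 eV

Tighter localization requires more energy.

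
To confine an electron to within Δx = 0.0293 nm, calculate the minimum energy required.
11.095 eV

Localizing a particle requires giving it sufficient momentum uncertainty:

1. From uncertainty principle: Δp ≥ ℏ/(2Δx)
   Δp_min = (1.055e-34 J·s) / (2 × 2.930e-11 m)
   Δp_min = 1.800e-24 kg·m/s

2. This momentum uncertainty corresponds to kinetic energy:
   KE ≈ (Δp)²/(2m) = (1.800e-24)²/(2 × 9.109e-31 kg)
   KE = 1.778e-18 J = 11.095 eV

Tighter localization requires more energy.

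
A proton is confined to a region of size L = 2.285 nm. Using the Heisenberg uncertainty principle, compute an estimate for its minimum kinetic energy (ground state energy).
993.532 neV

Using the uncertainty principle to estimate ground state energy:

1. The position uncertainty is approximately the confinement size:
   Δx ≈ L = 2.285e-09 m

2. From ΔxΔp ≥ ℏ/2, the minimum momentum uncertainty is:
   Δp ≈ ℏ/(2L) = 2.308e-26 kg·m/s

3. The kinetic energy is approximately:
   KE ≈ (Δp)²/(2m) = (2.308e-26)²/(2 × 1.673e-27 kg)
   KE ≈ 1.592e-25 J = 993.532 neV

This is an order-of-magnitude estimate of the ground state energy.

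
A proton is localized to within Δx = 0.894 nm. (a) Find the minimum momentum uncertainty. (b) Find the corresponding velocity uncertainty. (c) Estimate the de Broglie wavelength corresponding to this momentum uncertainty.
(a) Δp_min = 5.898 × 10^-26 kg·m/s
(b) Δv_min = 35.262 m/s
(c) λ_dB = 11.234 nm

Step-by-step:

(a) From the uncertainty principle:
Δp_min = ℏ/(2Δx) = (1.055e-34 J·s)/(2 × 8.940e-10 m) = 5.898e-26 kg·m/s

(b) The velocity uncertainty:
Δv = Δp/m = (5.898e-26 kg·m/s)/(1.673e-27 kg) = 3.526e+01 m/s = 35.262 m/s

(c) The de Broglie wavelength for this momentum:
λ = h/p = (6.626e-34 J·s)/(5.898e-26 kg·m/s) = 1.123e-08 m = 11.234 nm

Note: The de Broglie wavelength is comparable to the localization size, as expected from wave-particle duality.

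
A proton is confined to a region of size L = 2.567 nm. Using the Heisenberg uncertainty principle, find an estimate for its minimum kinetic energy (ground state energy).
787.231 neV

Using the uncertainty principle to estimate ground state energy:

1. The position uncertainty is approximately the confinement size:
   Δx ≈ L = 2.567e-09 m

2. From ΔxΔp ≥ ℏ/2, the minimum momentum uncertainty is:
   Δp ≈ ℏ/(2L) = 2.054e-26 kg·m/s

3. The kinetic energy is approximately:
   KE ≈ (Δp)²/(2m) = (2.054e-26)²/(2 × 1.673e-27 kg)
   KE ≈ 1.261e-25 J = 787.231 neV

This is an order-of-magnitude estimate of the ground state energy.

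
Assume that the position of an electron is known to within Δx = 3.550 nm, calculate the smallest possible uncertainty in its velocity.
16.305 km/s

Using the Heisenberg uncertainty principle and Δp = mΔv:
ΔxΔp ≥ ℏ/2
Δx(mΔv) ≥ ℏ/2

The minimum uncertainty in velocity is:
Δv_min = ℏ/(2mΔx)
Δv_min = (1.055e-34 J·s) / (2 × 9.109e-31 kg × 3.550e-09 m)
Δv_min = 1.631e+04 m/s = 16.305 km/s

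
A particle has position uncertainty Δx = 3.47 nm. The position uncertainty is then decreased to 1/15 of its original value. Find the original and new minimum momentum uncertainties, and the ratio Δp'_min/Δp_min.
Original Δp_min = 1.520 × 10^-26 kg·m/s; new Δp'_min = 2.279 × 10^-25 kg·m/s; ratio Δp'_min/Δp_min = 15.

From the uncertainty principle ΔxΔp ≥ ℏ/2, the minimum momentum uncertainty is Δp_min = ℏ/(2Δx).

Original (Δx = 3.47 nm = 3.470e-09 m):
Δp_min = (1.055e-34 J·s)/(2 × 3.470e-09 m) = 1.520e-26 kg·m/s

When Δx → (1/15)Δx:
Δp'_min = ℏ/(2 × (1/15)Δx) = 15 × ℏ/(2Δx) = 15 × Δp_min
Δp'_min = 15 × 1.520e-26 kg·m/s = 2.279e-25 kg·m/s

Since Δp_min ∝ 1/Δx, when Δx is decreased to 1/15 of its original value, Δp_min increases to 15 times its original value.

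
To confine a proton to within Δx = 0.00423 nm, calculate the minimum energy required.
289.917 meV

Localizing a particle requires giving it sufficient momentum uncertainty:

1. From uncertainty principle: Δp ≥ ℏ/(2Δx)
   Δp_min = (1.055e-34 J·s) / (2 × 4.230e-12 m)
   Δp_min = 1.247e-23 kg·m/s

2. This momentum uncertainty corresponds to kinetic energy:
   KE ≈ (Δp)²/(2m) = (1.247e-23)²/(2 × 1.673e-27 kg)
   KE = 4.645e-20 J = 289.917 meV

Tighter localization requires more energy.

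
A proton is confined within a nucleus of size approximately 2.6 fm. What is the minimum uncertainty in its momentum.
2.028 × 10^-20 kg·m/s

Using the Heisenberg uncertainty principle:
ΔxΔp ≥ ℏ/2

With Δx ≈ L = 2.600e-15 m (the confinement size):
Δp_min = ℏ/(2Δx)
Δp_min = (1.055e-34 J·s) / (2 × 2.600e-15 m)
Δp_min = 2.028e-20 kg·m/s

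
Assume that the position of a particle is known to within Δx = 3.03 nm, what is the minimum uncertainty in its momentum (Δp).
1.740 × 10^-26 kg·m/s

Using the Heisenberg uncertainty principle:
ΔxΔp ≥ ℏ/2

The minimum uncertainty in momentum is:
Δp_min = ℏ/(2Δx)
Δp_min = (1.055e-34 J·s) / (2 × 3.030e-09 m)
Δp_min = 1.740e-26 kg·m/s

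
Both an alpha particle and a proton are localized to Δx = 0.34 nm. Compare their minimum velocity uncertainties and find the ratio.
The proton has the larger minimum velocity uncertainty, by a ratio of 4.0.

For both particles, Δp_min = ℏ/(2Δx) = 1.551e-25 kg·m/s (same for both).

The velocity uncertainty is Δv = Δp/m:
- alpha particle: Δv = 1.551e-25 / 6.645e-27 = 2.334e+01 m/s = 23.340 m/s
- proton: Δv = 1.551e-25 / 1.673e-27 = 9.272e+01 m/s = 92.719 m/s

Ratio: 9.272e+01 / 2.334e+01 = 4.0

The lighter particle has larger velocity uncertainty because Δv ∝ 1/m.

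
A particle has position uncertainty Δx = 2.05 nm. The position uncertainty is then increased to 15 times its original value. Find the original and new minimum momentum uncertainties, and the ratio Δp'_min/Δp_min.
Original Δp_min = 2.572 × 10^-26 kg·m/s; new Δp'_min = 1.715 × 10^-27 kg·m/s; ratio Δp'_min/Δp_min = 1/15.

From the uncertainty principle ΔxΔp ≥ ℏ/2, the minimum momentum uncertainty is Δp_min = ℏ/(2Δx).

Original (Δx = 2.05 nm = 2.050e-09 m):
Δp_min = (1.055e-34 J·s)/(2 × 2.050e-09 m) = 2.572e-26 kg·m/s

When Δx → 15Δx:
Δp'_min = ℏ/(2 × 15Δx) = (1/15) × ℏ/(2Δx) = (1/15) × Δp_min
Δp'_min = 1/15 × 2.572e-26 kg·m/s = 1.715e-27 kg·m/s

Since Δp_min ∝ 1/Δx, when Δx is increased to 15 times its original value, Δp_min decreases to 1/15 of its original value.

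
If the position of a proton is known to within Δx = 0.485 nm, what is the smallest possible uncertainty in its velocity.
64.999 m/s

Using the Heisenberg uncertainty principle and Δp = mΔv:
ΔxΔp ≥ ℏ/2
Δx(mΔv) ≥ ℏ/2

The minimum uncertainty in velocity is:
Δv_min = ℏ/(2mΔx)
Δv_min = (1.055e-34 J·s) / (2 × 1.673e-27 kg × 4.850e-10 m)
Δv_min = 6.500e+01 m/s = 64.999 m/s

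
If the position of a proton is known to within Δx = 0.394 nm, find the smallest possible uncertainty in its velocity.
80.011 m/s

Using the Heisenberg uncertainty principle and Δp = mΔv:
ΔxΔp ≥ ℏ/2
Δx(mΔv) ≥ ℏ/2

The minimum uncertainty in velocity is:
Δv_min = ℏ/(2mΔx)
Δv_min = (1.055e-34 J·s) / (2 × 1.673e-27 kg × 3.940e-10 m)
Δv_min = 8.001e+01 m/s = 80.011 m/s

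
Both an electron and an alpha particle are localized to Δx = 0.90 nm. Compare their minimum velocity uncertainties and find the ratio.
The electron has the larger minimum velocity uncertainty, by a ratio of 7294.3.

For both particles, Δp_min = ℏ/(2Δx) = 5.859e-26 kg·m/s (same for both).

The velocity uncertainty is Δv = Δp/m:
- electron: Δv = 5.859e-26 / 9.109e-31 = 6.432e+04 m/s = 64.315 km/s
- alpha particle: Δv = 5.859e-26 / 6.645e-27 = 8.817e+00 m/s = 8.817 m/s

Ratio: 6.432e+04 / 8.817e+00 = 7294.3

The lighter particle has larger velocity uncertainty because Δv ∝ 1/m.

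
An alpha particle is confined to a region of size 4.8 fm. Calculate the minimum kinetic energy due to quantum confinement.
56.676 keV

Using the uncertainty principle:

1. Position uncertainty: Δx ≈ 4.800e-15 m
2. Minimum momentum uncertainty: Δp = ℏ/(2Δx) = 1.099e-20 kg·m/s
3. Minimum kinetic energy:
   KE = (Δp)²/(2m) = (1.099e-20)²/(2 × 6.645e-27 kg)
   KE = 9.080e-15 J = 56.676 keV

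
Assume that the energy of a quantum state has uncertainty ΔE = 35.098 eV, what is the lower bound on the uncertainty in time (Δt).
9.377 as

Using the energy-time uncertainty principle:
ΔEΔt ≥ ℏ/2

The minimum uncertainty in time is:
Δt_min = ℏ/(2ΔE)
Δt_min = (1.055e-34 J·s) / (2 × 5.623e-18 J)
Δt_min = 9.377e-18 s = 9.377 as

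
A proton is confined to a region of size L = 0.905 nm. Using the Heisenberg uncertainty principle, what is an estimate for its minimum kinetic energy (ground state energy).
6.334 μeV

Using the uncertainty principle to estimate ground state energy:

1. The position uncertainty is approximately the confinement size:
   Δx ≈ L = 9.050e-10 m

2. From ΔxΔp ≥ ℏ/2, the minimum momentum uncertainty is:
   Δp ≈ ℏ/(2L) = 5.826e-26 kg·m/s

3. The kinetic energy is approximately:
   KE ≈ (Δp)²/(2m) = (5.826e-26)²/(2 × 1.673e-27 kg)
   KE ≈ 1.015e-24 J = 6.334 μeV

This is an order-of-magnitude estimate of the ground state energy.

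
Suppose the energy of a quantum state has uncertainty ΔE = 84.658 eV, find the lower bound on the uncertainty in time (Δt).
3.887 as

Using the energy-time uncertainty principle:
ΔEΔt ≥ ℏ/2

The minimum uncertainty in time is:
Δt_min = ℏ/(2ΔE)
Δt_min = (1.055e-34 J·s) / (2 × 1.356e-17 J)
Δt_min = 3.887e-18 s = 3.887 as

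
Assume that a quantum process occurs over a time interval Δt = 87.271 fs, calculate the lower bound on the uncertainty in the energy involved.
3.771 meV

Using the energy-time uncertainty principle:
ΔEΔt ≥ ℏ/2

The minimum uncertainty in energy is:
ΔE_min = ℏ/(2Δt)
ΔE_min = (1.055e-34 J·s) / (2 × 8.727e-14 s)
ΔE_min = 6.042e-22 J = 3.771 meV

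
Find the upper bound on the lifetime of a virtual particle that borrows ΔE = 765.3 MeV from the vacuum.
4.300 × 10^-25 s

Using the energy-time uncertainty principle:
ΔEΔt ≥ ℏ/2

For a virtual particle borrowing energy ΔE, the maximum lifetime is:
Δt_max = ℏ/(2ΔE)

Converting energy:
ΔE = 765.3 MeV = 1.226e-10 J

Δt_max = (1.055e-34 J·s) / (2 × 1.226e-10 J)
Δt_max = 4.300e-25 s = 4.300 × 10^-25 s

Virtual particles with higher borrowed energy exist for shorter times.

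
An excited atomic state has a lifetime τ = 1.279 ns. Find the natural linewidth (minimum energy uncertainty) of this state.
257.315 neV

Using the energy-time uncertainty principle:
ΔEΔt ≥ ℏ/2

The lifetime τ represents the time uncertainty Δt.
The natural linewidth (minimum energy uncertainty) is:

ΔE = ℏ/(2τ)
ΔE = (1.055e-34 J·s) / (2 × 1.279e-09 s)
ΔE = 4.123e-26 J = 257.315 neV

This natural linewidth limits the precision of spectroscopic measurements.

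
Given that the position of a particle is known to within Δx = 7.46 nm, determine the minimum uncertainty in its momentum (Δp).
7.068 × 10^-27 kg·m/s

Using the Heisenberg uncertainty principle:
ΔxΔp ≥ ℏ/2

The minimum uncertainty in momentum is:
Δp_min = ℏ/(2Δx)
Δp_min = (1.055e-34 J·s) / (2 × 7.460e-09 m)
Δp_min = 7.068e-27 kg·m/s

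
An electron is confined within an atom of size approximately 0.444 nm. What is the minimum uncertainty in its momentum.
1.188 × 10^-25 kg·m/s

Using the Heisenberg uncertainty principle:
ΔxΔp ≥ ℏ/2

With Δx ≈ L = 4.440e-10 m (the confinement size):
Δp_min = ℏ/(2Δx)
Δp_min = (1.055e-34 J·s) / (2 × 4.440e-10 m)
Δp_min = 1.188e-25 kg·m/s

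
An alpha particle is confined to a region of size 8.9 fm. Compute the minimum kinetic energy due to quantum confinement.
16.485 keV

Using the uncertainty principle:

1. Position uncertainty: Δx ≈ 8.900e-15 m
2. Minimum momentum uncertainty: Δp = ℏ/(2Δx) = 5.925e-21 kg·m/s
3. Minimum kinetic energy:
   KE = (Δp)²/(2m) = (5.925e-21)²/(2 × 6.645e-27 kg)
   KE = 2.641e-15 J = 16.485 keV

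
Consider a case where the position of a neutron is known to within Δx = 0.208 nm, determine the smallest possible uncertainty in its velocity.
151.352 m/s

Using the Heisenberg uncertainty principle and Δp = mΔv:
ΔxΔp ≥ ℏ/2
Δx(mΔv) ≥ ℏ/2

The minimum uncertainty in velocity is:
Δv_min = ℏ/(2mΔx)
Δv_min = (1.055e-34 J·s) / (2 × 1.675e-27 kg × 2.080e-10 m)
Δv_min = 1.514e+02 m/s = 151.352 m/s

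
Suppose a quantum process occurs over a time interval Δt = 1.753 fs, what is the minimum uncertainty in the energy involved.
187.739 meV

Using the energy-time uncertainty principle:
ΔEΔt ≥ ℏ/2

The minimum uncertainty in energy is:
ΔE_min = ℏ/(2Δt)
ΔE_min = (1.055e-34 J·s) / (2 × 1.753e-15 s)
ΔE_min = 3.008e-20 J = 187.739 meV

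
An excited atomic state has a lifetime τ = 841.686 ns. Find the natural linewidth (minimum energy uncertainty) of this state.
391.008 peV

Using the energy-time uncertainty principle:
ΔEΔt ≥ ℏ/2

The lifetime τ represents the time uncertainty Δt.
The natural linewidth (minimum energy uncertainty) is:

ΔE = ℏ/(2τ)
ΔE = (1.055e-34 J·s) / (2 × 8.417e-07 s)
ΔE = 6.265e-29 J = 391.008 peV

This natural linewidth limits the precision of spectroscopic measurements.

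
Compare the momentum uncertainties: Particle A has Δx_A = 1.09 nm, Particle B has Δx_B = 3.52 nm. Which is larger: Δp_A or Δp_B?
Particle A has the larger minimum momentum uncertainty, by a factor of 3.23.

For each particle, the minimum momentum uncertainty is Δp_min = ℏ/(2Δx):

Particle A: Δp_A = ℏ/(2×1.090e-09 m) = 4.837e-26 kg·m/s
Particle B: Δp_B = ℏ/(2×3.520e-09 m) = 1.498e-26 kg·m/s

Ratio: Δp_A/Δp_B = 3.23

Since Δp_min ∝ 1/Δx, the particle with smaller position uncertainty (A) has larger momentum uncertainty.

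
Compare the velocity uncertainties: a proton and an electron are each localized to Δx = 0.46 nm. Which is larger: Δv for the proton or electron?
The electron has the larger minimum velocity uncertainty, by a ratio of 1836.2.

For both particles, Δp_min = ℏ/(2Δx) = 1.146e-25 kg·m/s (same for both).

The velocity uncertainty is Δv = Δp/m:
- proton: Δv = 1.146e-25 / 1.673e-27 = 6.853e+01 m/s = 68.532 m/s
- electron: Δv = 1.146e-25 / 9.109e-31 = 1.258e+05 m/s = 125.834 km/s

Ratio: 1.258e+05 / 6.853e+01 = 1836.2

The lighter particle has larger velocity uncertainty because Δv ∝ 1/m.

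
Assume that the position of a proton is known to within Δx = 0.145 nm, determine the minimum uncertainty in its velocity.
217.410 m/s

Using the Heisenberg uncertainty principle and Δp = mΔv:
ΔxΔp ≥ ℏ/2
Δx(mΔv) ≥ ℏ/2

The minimum uncertainty in velocity is:
Δv_min = ℏ/(2mΔx)
Δv_min = (1.055e-34 J·s) / (2 × 1.673e-27 kg × 1.450e-10 m)
Δv_min = 2.174e+02 m/s = 217.410 m/s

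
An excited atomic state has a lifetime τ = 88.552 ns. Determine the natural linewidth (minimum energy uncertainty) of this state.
3.717 neV

Using the energy-time uncertainty principle:
ΔEΔt ≥ ℏ/2

The lifetime τ represents the time uncertainty Δt.
The natural linewidth (minimum energy uncertainty) is:

ΔE = ℏ/(2τ)
ΔE = (1.055e-34 J·s) / (2 × 8.855e-08 s)
ΔE = 5.955e-28 J = 3.717 neV

This natural linewidth limits the precision of spectroscopic measurements.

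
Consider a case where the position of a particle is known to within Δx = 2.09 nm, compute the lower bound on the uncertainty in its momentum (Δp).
2.523 × 10^-26 kg·m/s

Using the Heisenberg uncertainty principle:
ΔxΔp ≥ ℏ/2

The minimum uncertainty in momentum is:
Δp_min = ℏ/(2Δx)
Δp_min = (1.055e-34 J·s) / (2 × 2.090e-09 m)
Δp_min = 2.523e-26 kg·m/s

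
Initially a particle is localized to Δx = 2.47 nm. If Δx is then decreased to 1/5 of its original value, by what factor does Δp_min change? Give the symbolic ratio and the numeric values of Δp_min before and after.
Original Δp_min = 2.135 × 10^-26 kg·m/s; new Δp'_min = 1.067 × 10^-25 kg·m/s; ratio Δp'_min/Δp_min = 5.

From the uncertainty principle ΔxΔp ≥ ℏ/2, the minimum momentum uncertainty is Δp_min = ℏ/(2Δx).

Original (Δx = 2.47 nm = 2.470e-09 m):
Δp_min = (1.055e-34 J·s)/(2 × 2.470e-09 m) = 2.135e-26 kg·m/s

When Δx → (1/5)Δx:
Δp'_min = ℏ/(2 × (1/5)Δx) = 5 × ℏ/(2Δx) = 5 × Δp_min
Δp'_min = 5 × 2.135e-26 kg·m/s = 1.067e-25 kg·m/s

Since Δp_min ∝ 1/Δx, when Δx is decreased to 1/5 of its original value, Δp_min increases to 5 times its original value.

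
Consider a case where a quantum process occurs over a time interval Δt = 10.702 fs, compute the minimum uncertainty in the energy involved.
30.752 meV

Using the energy-time uncertainty principle:
ΔEΔt ≥ ℏ/2

The minimum uncertainty in energy is:
ΔE_min = ℏ/(2Δt)
ΔE_min = (1.055e-34 J·s) / (2 × 1.070e-14 s)
ΔE_min = 4.927e-21 J = 30.752 meV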